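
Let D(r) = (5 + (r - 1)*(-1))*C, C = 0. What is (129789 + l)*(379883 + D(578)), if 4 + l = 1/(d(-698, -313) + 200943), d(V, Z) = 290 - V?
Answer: 9955827346744188/201931 ≈ 4.9303e+10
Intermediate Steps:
D(r) = 0 (D(r) = (5 + (r - 1)*(-1))*0 = (5 + (-1 + r)*(-1))*0 = (5 + (1 - r))*0 = (6 - r)*0 = 0)
l = -807723/201931 (l = -4 + 1/((290 - 1*(-698)) + 200943) = -4 + 1/((290 + 698) + 200943) = -4 + 1/(988 + 200943) = -4 + 1/201931 = -807723/201931 ≈ -4.0000)
(129789 + l)*(379883 + D(578)) = (129789 - 807723/201931)*(379883 + 0) = (26207614836/201931)*379883 = 9955827346744188/201931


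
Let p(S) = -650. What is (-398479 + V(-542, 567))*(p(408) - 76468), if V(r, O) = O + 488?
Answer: 30648544032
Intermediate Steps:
V(r, O) = 488 + O
(-398479 + V(-542, 567))*(p(408) - 76468) = (-398479 + (488 + 567))*(-650 - 76468) = (-398479 + 1055)*(-77118) = -397424*(-77118) = 30648544032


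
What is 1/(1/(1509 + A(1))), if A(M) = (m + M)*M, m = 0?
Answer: 1510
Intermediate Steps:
A(M) = M² (A(M) = (0 + M)*M = M*M = M²)
1/(1/(1509 + A(1))) = 1/(1/(1509 + 1²)) = 1/(1/(1509 + 1)) = 1/(1/1510) = 1510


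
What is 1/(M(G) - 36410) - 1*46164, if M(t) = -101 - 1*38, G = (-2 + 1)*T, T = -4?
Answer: -1687248037/36549 ≈ -46164.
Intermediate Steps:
G = 4 (G = (-2 + 1)*(-4) = -1*(-4) = 4)
M(t) = -139 (M(t) = -101 - 38 = -139)
1/(M(G) - 36410) - 1*46164 = 1/(-139 - 36410) - 1*46164 = 1/(-36549) - 46164 = -1/36549 - 46164 = -1687248037/36549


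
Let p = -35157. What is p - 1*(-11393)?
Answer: -23764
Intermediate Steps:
p - 1*(-11393) = -35157 - 1*(-11393) = -35157 + 11393 = -23764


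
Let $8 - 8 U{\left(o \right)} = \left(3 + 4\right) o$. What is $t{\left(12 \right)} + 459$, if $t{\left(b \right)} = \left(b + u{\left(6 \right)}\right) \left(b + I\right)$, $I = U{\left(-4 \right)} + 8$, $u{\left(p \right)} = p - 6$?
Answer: $753$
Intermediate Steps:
$U{\left(o \right)} = 1 - \frac{7 o}{8}$ ($U{\left(o \right)} = 1 - \frac{\left(3 + 4\right) o}{8} = 1 - \frac{7 o}{8}$)
$u{\left(p \right)} = -6 + p$ ($u{\left(p \right)} = p - 6 = -6 + p$)
$I = \frac{25}{2}$ ($I = \left(1 - - \frac{7}{2}\right) + 8 = \left(1 + \frac{7}{2}\right) + 8 = \frac{9}{2} + 8 = \frac{25}{2} \approx 12.5$)
$t{\left(b \right)} = b \left(\frac{25}{2} + b\right)$ ($t{\left(b \right)} = \left(b + \left(-6 + 6\right)\right) \left(b + \frac{25}{2}\right) = \left(b + 0\right) \left(\frac{25}{2} + b\right) = b \left(\frac{25}{2} + b\right)$)
$t{\left(12 \right)} + 459 = \frac{1}{2} \cdot 12 \left(25 + 2 \cdot 12\right) + 459 = \frac{1}{2} \cdot 12 \left(25 + 24\right) + 459 = \frac{1}{2} \cdot 12 \cdot 49 + 459 = 294 + 459 = 753$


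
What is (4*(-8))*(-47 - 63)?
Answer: 3520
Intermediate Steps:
(4*(-8))*(-47 - 63) = -32*(-110) = 3520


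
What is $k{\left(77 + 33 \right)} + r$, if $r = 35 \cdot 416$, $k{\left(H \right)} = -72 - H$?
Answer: $14378$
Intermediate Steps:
$r = 14560$
$k{\left(77 + 33 \right)} + r = \left(-72 - \left(77 + 33\right)\right) + 14560 = \left(-72 - 110\right) + 14560 = -182 + 14560 = 14378$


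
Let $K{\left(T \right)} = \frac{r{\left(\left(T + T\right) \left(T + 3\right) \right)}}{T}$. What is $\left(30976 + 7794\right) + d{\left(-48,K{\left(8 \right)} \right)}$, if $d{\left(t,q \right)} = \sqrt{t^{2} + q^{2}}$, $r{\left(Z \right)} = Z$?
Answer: $38770 + 2 \sqrt{697} \approx 38823.0$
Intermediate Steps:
$K{\left(T \right)} = 6 + 2 T$ ($K{\left(T \right)} = \frac{\left(T + T\right) \left(T + 3\right)}{T} = \frac{2 T \left(3 + T\right)}{T} = 6 + 2 T$)
$d{\left(t,q \right)} = \sqrt{q^{2} + t^{2}}$
$\left(30976 + 7794\right) + d{\left(-48,K{\left(8 \right)} \right)} = \left(30976 + 7794\right) + \sqrt{\left(6 + 2 \cdot 8\right)^{2} + \left(-48\right)^{2}} = 38770 + \sqrt{\left(6 + 16\right)^{2} + 2304} = 38770 + \sqrt{22^{2} + 2304} = 38770 + \sqrt{484 + 2304} = 38770 + \sqrt{2788} = 38770 + 2 \sqrt{697}$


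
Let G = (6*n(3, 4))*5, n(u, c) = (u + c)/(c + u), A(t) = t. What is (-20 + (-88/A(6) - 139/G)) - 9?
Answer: -483/10 ≈ -48.300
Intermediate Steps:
n(u, c) = 1 (n(u, c) = (c + u)/(c + u) = 1)
G = 30 (G = (6*1)*5 = 6*5 = 30)
(-20 + (-88/A(6) - 139/G)) - 9 = (-20 + (-88/6 - 139/30)) - 9 = (-20 + (-88*1/6 - 139*1/30)) - 9 = (-20 + (-44/3 - 139/30)) - 9 = (-20 - 193/10) - 9 = -393/10 - 9 = -483/10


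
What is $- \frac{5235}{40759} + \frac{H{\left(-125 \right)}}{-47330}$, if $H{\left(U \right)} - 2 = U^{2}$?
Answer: $- \frac{884713443}{1929123470} \approx -0.45861$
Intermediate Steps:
$H{\left(U \right)} = 2 + U^{2}$
$- \frac{5235}{40759} + \frac{H{\left(-125 \right)}}{-47330} = - \frac{5235}{40759} + \frac{2 + \left(-125\right)^{2}}{-47330} = \left(-5235\right) \frac{1}{40759} + \left(2 + 15625\right) \left(- \frac{1}{47330}\right) = - \frac{5235}{40759} + 15627 \left(- \frac{1}{47330}\right) = - \frac{5235}{40759} - \frac{15627}{47330} = - \frac{884713443}{1929123470}$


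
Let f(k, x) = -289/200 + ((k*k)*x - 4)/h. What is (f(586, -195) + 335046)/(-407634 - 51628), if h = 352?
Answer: -318584121/1010376400 ≈ -0.31531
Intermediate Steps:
f(k, x) = -801/550 + x*k**2/352 (f(k, x) = -289/200 + ((k*k)*x - 4)/352 = -289*1/200 + (k**2*x - 4)*(1/352) = -289/200 + (x*k**2 - 4)*(1/352) = -289/200 + (-4 + x*k**2)*(1/352) = -289/200 + (-1/88 + x*k**2/352) = -801/550 + x*k**2/352)
(f(586, -195) + 335046)/(-407634 - 51628) = ((-801/550 + (1/352)*(-195)*586**2) + 335046)/(-407634 - 51628) = ((-801/550 + (1/352)*(-195)*343396) + 335046)/(-459262) = ((-801/550 - 16740555/88) + 335046)*(-1/459262) = (-418517079/2200 + 335046)*(-1/459262) = (318584121/2200)*(-1/459262) = -318584121/1010376400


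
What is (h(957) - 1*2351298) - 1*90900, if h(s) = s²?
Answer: -1526349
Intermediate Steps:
(h(957) - 1*2351298) - 1*90900 = (957² - 1*2351298) - 1*90900 = (915849 - 2351298) - 90900 = -1435449 - 90900 = -1526349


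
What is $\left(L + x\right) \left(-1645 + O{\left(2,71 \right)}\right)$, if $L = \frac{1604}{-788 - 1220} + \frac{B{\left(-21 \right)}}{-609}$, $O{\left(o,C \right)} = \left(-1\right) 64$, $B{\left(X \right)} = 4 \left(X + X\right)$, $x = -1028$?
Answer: $\frac{25589262033}{14558} \approx 1.7577 \cdot 10^{6}$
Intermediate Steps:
$B{\left(X \right)} = 8 X$ ($B{\left(X \right)} = 4 \cdot 2 X = 8 X$)
$O{\left(o,C \right)} = -64$
$L = - \frac{7613}{14558}$ ($L = \frac{1604}{-788 - 1220} + \frac{8 \left(-21\right)}{-609} = \frac{1604}{-2008} - - \frac{8}{29} = 1604 \left(- \frac{1}{2008}\right) + \frac{8}{29} = - \frac{401}{502} + \frac{8}{29} = - \frac{7613}{14558} \approx -0.52294$)
$\left(L + x\right) \left(-1645 + O{\left(2,71 \right)}\right) = \left(- \frac{7613}{14558} - 1028\right) \left(-1645 - 64\right) = \left(- \frac{14973237}{14558}\right) \left(-1709\right) = \frac{25589262033}{14558}$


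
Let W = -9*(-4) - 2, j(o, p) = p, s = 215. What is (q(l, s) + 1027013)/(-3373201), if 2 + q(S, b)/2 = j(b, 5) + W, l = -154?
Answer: -1027087/3373201 ≈ -0.30448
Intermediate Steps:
W = 34 (W = 36 - 2 = 34)
q(S, b) = 74 (q(S, b) = -4 + 2*(5 + 34) = -4 + 2*39 = -4 + 78 = 74)
(q(l, s) + 1027013)/(-3373201) = (74 + 1027013)/(-3373201) = 1027087*(-1/3373201) = -1027087/3373201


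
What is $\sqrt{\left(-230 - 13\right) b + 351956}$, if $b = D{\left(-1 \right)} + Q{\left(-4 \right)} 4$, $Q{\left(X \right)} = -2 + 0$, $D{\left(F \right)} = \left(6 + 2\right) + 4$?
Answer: $2 \sqrt{87746} \approx 592.44$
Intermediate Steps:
$D{\left(F \right)} = 12$ ($D{\left(F \right)} = 8 + 4 = 12$)
$Q{\left(X \right)} = -2$
$b = 4$ ($b = 12 - 8 = 4$)
$\sqrt{\left(-230 - 13\right) b + 351956} = \sqrt{\left(-230 - 13\right) 4 + 351956} = \sqrt{\left(-243\right) 4 + 351956} = \sqrt{-972 + 351956} = \sqrt{350984} = 2 \sqrt{87746}$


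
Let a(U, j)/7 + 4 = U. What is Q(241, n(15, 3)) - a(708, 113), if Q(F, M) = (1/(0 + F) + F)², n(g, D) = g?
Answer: 3087295556/58081 ≈ 53155.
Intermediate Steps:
a(U, j) = -28 + 7*U
Q(F, M) = (F + 1/F)² (Q(F, M) = (1/F + F)² = (F + 1/F)²)
Q(241, n(15, 3)) - a(708, 113) = (1 + 241²)²/241² - (-28 + 7*708) = (1 + 58081)²/58081 - (-28 + 4956) = (1/58081)*58082² - 1*4928 = (1/58081)*3373518724 - 4928 = 3373518724/58081 - 4928 = 3087295556/58081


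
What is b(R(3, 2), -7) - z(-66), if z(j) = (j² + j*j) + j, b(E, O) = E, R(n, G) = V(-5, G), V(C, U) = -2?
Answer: -8648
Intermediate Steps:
R(n, G) = -2
z(j) = j + 2*j² (z(j) = (j² + j²) + j = 2*j² + j = j + 2*j²)
b(R(3, 2), -7) - z(-66) = -2 - (-66)*(1 + 2*(-66)) = -2 - (-66)*(1 - 132) = -2 - (-66)*(-131) = -2 - 1*8646 = -2 - 8646 = -8648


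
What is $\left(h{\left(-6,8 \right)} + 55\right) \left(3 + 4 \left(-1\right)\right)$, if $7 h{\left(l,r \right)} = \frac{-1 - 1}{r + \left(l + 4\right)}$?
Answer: $- \frac{1154}{21} \approx -54.952$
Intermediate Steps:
$h{\left(l,r \right)} = - \frac{2}{7 \left(4 + l + r\right)}$ ($h{\left(l,r \right)} = \frac{\left(-1 - 1\right) \frac{1}{r + \left(l + 4\right)}}{7} = \frac{\left(-2\right) \frac{1}{r + \left(4 + l\right)}}{7} = \frac{\left(-2\right) \frac{1}{4 + l + r}}{7} = - \frac{2}{7 \left(4 + l + r\right)}$)
$\left(h{\left(-6,8 \right)} + 55\right) \left(3 + 4 \left(-1\right)\right) = \left(- \frac{2}{28 + 7 \left(-6\right) + 7 \cdot 8} + 55\right) \left(3 + 4 \left(-1\right)\right) = \left(- \frac{2}{28 - 42 + 56} + 55\right) \left(3 - 4\right) = \left(- \frac{2}{42} + 55\right) \left(-1\right) = \left(\left(-2\right) \frac{1}{42} + 55\right) \left(-1\right) = \left(- \frac{1}{21} + 55\right) \left(-1\right) = \frac{1154}{21} \left(-1\right) = - \frac{1154}{21}$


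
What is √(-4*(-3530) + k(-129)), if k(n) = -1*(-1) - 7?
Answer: √14114 ≈ 118.80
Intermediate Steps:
k(n) = -6 (k(n) = 1 - 7 = -6)
√(-4*(-3530) + k(-129)) = √(-4*(-3530) - 6) = √(14120 - 6) = √14114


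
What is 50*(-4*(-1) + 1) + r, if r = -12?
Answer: 238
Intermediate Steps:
50*(-4*(-1) + 1) + r = 50*(-4*(-1) + 1) - 12 = 50*(4 + 1) - 12 = 50*5 - 12 = 250 - 12 = 238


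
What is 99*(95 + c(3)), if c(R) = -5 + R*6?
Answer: 10692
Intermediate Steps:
c(R) = -5 + 6*R
99*(95 + c(3)) = 99*(95 + (-5 + 6*3)) = 99*(95 + (-5 + 18)) = 99*(95 + 13) = 99*108 = 10692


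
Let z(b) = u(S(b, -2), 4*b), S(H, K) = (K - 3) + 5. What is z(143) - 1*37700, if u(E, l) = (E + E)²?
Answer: -37700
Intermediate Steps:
S(H, K) = 2 + K (S(H, K) = (-3 + K) + 5 = 2 + K)
u(E, l) = 4*E² (u(E, l) = (2*E)² = 4*E²)
z(b) = 0 (z(b) = 4*(2 - 2)² = 4*0² = 4*0 = 0)
z(143) - 1*37700 = 0 - 1*37700 = 0 - 37700 = -37700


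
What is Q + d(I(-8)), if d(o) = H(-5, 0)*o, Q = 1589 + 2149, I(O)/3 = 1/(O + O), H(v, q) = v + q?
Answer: 59823/16 ≈ 3738.9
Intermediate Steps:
H(v, q) = q + v
I(O) = 3/(2*O) (I(O) = 3/(O + O) = 3/((2*O)) = 3*(1/(2*O)) = 3/(2*O))
Q = 3738
d(o) = -5*o (d(o) = (0 - 5)*o = -5*o)
Q + d(I(-8)) = 3738 - 15/(2*(-8)) = 3738 - 15*(-1)/(2*8) = 3738 - 5*(-3/16) = 3738 + 15/16 = 59823/16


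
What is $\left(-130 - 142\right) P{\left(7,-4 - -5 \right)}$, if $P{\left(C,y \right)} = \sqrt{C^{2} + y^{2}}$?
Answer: $- 1360 \sqrt{2} \approx -1923.3$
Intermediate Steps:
$\left(-130 - 142\right) P{\left(7,-4 - -5 \right)} = \left(-130 - 142\right) \sqrt{7^{2} + \left(-4 - -5\right)^{2}} = - 272 \sqrt{49 + \left(-4 + 5\right)^{2}} = - 272 \sqrt{49 + 1^{2}} = - 272 \sqrt{49 + 1} = - 272 \sqrt{50} = - 272 \cdot 5 \sqrt{2} = - 1360 \sqrt{2}$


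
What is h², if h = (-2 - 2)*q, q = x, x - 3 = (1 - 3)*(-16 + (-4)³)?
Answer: 425104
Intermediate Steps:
x = 163 (x = 3 + (1 - 3)*(-16 + (-4)³) = 3 - 2*(-16 - 64) = 3 - 2*(-80) = 3 + 160 = 163)
q = 163
h = -652 (h = (-2 - 2)*163 = -4*163 = -652)
h² = (-652)² = 425104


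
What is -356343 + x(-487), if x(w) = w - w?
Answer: -356343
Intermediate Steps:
x(w) = 0
-356343 + x(-487) = -356343 + 0 = -356343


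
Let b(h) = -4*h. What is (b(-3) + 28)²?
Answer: 1600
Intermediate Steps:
(b(-3) + 28)² = (-4*(-3) + 28)² = (12 + 28)² = 40² = 1600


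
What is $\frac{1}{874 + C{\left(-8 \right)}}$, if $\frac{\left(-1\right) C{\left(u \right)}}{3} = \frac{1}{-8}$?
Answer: $\frac{8}{6995} \approx 0.0011437$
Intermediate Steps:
$C{\left(u \right)} = \frac{3}{8}$ ($C{\left(u \right)} = - \frac{3}{-8} = \left(-3\right) \left(- \frac{1}{8}\right) = \frac{3}{8}$)
$\frac{1}{874 + C{\left(-8 \right)}} = \frac{1}{874 + \frac{3}{8}} = \frac{1}{\frac{6995}{8}} = \frac{8}{6995}$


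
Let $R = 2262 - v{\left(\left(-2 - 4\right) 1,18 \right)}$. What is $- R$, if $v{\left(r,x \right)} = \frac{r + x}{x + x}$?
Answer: $- \frac{6785}{3} \approx -2261.7$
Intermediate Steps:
$v{\left(r,x \right)} = \frac{r + x}{2 x}$
$R = \frac{6785}{3}$ ($R = 2262 - \frac{\left(-2 - 4\right) 1 + 18}{2 \cdot 18} = 2262 - \frac{1}{2} \cdot \frac{1}{18} \left(\left(-6\right) 1 + 18\right) = 2262 - \frac{1}{2} \cdot \frac{1}{18} \left(-6 + 18\right) = 2262 - \frac{1}{2} \cdot \frac{1}{18} \cdot 12 = 2262 - \frac{1}{3} = \frac{6785}{3} \approx 2261.7$)
$- R = \left(-1\right) \frac{6785}{3} = - \frac{6785}{3}$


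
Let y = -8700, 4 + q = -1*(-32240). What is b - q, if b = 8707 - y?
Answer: -14829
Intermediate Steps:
q = 32236 (q = -4 - 1*(-32240) = -4 + 32240 = 32236)
b = 17407 (b = 8707 - 1*(-8700) = 8707 + 8700 = 17407)
b - q = 17407 - 1*32236 = 17407 - 32236 = -14829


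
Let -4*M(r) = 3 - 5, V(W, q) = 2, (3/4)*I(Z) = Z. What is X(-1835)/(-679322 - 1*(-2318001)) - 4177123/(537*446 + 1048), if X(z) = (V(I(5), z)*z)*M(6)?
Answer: -6845405149767/394184233450 ≈ -17.366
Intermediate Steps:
I(Z) = 4*Z/3
M(r) = ½ (M(r) = -(3 - 5)/4 = -¼*(-2) = ½)
X(z) = z (X(z) = (2*z)*(½) = z)
X(-1835)/(-679322 - 1*(-2318001)) - 4177123/(537*446 + 1048) = -1835/(-679322 - 1*(-2318001)) - 4177123/(537*446 + 1048) = -1835/(-679322 + 2318001) - 4177123/(239502 + 1048) = -1835/1638679 - 4177123/240550 = -6845405149767/394184233450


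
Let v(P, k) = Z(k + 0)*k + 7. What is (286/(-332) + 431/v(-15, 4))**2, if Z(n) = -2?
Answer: 5139312721/27556 ≈ 1.8650e+5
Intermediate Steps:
v(P, k) = 7 - 2*k (v(P, k) = -2*k + 7 = 7 - 2*k)
(286/(-332) + 431/v(-15, 4))**2 = (286/(-332) + 431/(7 - 2*4))**2 = (286*(-1/332) + 431/(7 - 8))**2 = (-143/166 + 431/(-1))**2 = (-143/166 + 431*(-1))**2 = (-143/166 - 431)**2 = (-71689/166)**2 = 5139312721/27556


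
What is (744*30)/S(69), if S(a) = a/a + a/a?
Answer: 11160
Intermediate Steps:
S(a) = 2 (S(a) = 1 + 1 = 2)
(744*30)/S(69) = (744*30)/2 = 22320*(½) = 11160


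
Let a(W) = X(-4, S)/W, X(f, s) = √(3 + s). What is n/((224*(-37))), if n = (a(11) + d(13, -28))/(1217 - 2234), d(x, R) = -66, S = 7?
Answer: -11/1404816 + √10/92717856 ≈ -7.7961e-6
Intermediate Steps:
a(W) = √10/W (a(W) = √(3 + 7)/W = √10/W)
n = 22/339 - √10/11187 (n = (√10/11 - 66)/(1217 - 2234) = (√10*(1/11) - 66)/(-1017) = (√10/11 - 66)*(-1/1017) = (-66 + √10/11)*(-1/1017) = 22/339 - √10/11187 ≈ 0.064614)
n/((224*(-37))) = (22/339 - √10/11187)/((224*(-37))) = (22/339 - √10/11187)/(-8288) = (22/339 - √10/11187)*(-1/8288) = -11/1404816 + √10/92717856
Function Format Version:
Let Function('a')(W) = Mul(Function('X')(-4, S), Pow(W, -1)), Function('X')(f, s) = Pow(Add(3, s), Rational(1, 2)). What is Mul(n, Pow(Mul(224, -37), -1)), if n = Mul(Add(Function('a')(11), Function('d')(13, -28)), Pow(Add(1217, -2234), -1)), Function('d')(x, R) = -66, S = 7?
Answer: Add(Rational(-11, 1404816), Mul(Rational(1, 92717856), Pow(10, Rational(1, 2)))) ≈ -7.7961e-6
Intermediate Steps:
Function('a')(W) = Mul(Pow(10, Rational(1, 2)), Pow(W, -1)) (Function('a')(W) = Mul(Pow(Add(3, 7), Rational(1, 2)), Pow(W, -1)) = Mul(Pow(10, Rational(1, 2)), Pow(W, -1)))
n = Add(Rational(22, 339), Mul(Rational(-1, 11187), Pow(10, Rational(1, 2)))) (n = Mul(Add(Mul(Pow(10, Rational(1, 2)), Pow(11, -1)), -66), Pow(Add(1217, -2234), -1)) = Mul(Add(Mul(Pow(10, Rational(1, 2)), Rational(1, 11)), -66), Pow(-1017, -1)) = Mul(Add(Mul(Rational(1, 11), Pow(10, Rational(1, 2))), -66), Rational(-1, 1017)) = Mul(Add(-66, Mul(Rational(1, 11), Pow(10, Rational(1, 2)))), Rational(-1, 1017)) = Add(Rational(22, 339), Mul(Rational(-1, 11187), Pow(10, Rational(1, 2)))) ≈ 0.064614)
Mul(n, Pow(Mul(224, -37), -1)) = Mul(Add(Rational(22, 339), Mul(Rational(-1, 11187), Pow(10, Rational(1, 2)))), Pow(Mul(224, -37), -1)) = Mul(Add(Rational(22, 339), Mul(Rational(-1, 11187), Pow(10, Rational(1, 2)))), Pow(-8288, -1)) = Mul(Add(Rational(22, 339), Mul(Rational(-1, 11187), Pow(10, Rational(1, 2)))), Rational(-1, 8288)) = Add(Rational(-11, 1404816), Mul(Rational(1, 92717856), Pow(10, Rational(1, 2))))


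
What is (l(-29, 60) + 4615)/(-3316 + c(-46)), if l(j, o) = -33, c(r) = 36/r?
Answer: -52693/38143 ≈ -1.3815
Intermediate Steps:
(l(-29, 60) + 4615)/(-3316 + c(-46)) = (-33 + 4615)/(-3316 + 36/(-46)) = 4582/(-3316 + 36*(-1/46)) = 4582/(-3316 - 18/23) = 4582/(-76286/23) = 4582*(-23/76286) = -52693/38143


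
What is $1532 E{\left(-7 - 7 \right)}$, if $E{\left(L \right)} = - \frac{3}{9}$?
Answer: $- \frac{1532}{3} \approx -510.67$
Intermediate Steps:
$E{\left(L \right)} = - \frac{1}{3}$ ($E{\left(L \right)} = \left(-3\right) \frac{1}{9} = - \frac{1}{3}$)
$1532 E{\left(-7 - 7 \right)} = 1532 \left(- \frac{1}{3}\right) = - \frac{1532}{3}$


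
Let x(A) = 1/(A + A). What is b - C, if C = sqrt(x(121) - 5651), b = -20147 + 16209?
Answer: -3938 - 21*I*sqrt(6202)/22 ≈ -3938.0 - 75.173*I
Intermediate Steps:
x(A) = 1/(2*A)
b = -3938
C = 21*I*sqrt(6202)/22 (C = sqrt((1/2)/121 - 5651) = sqrt((1/2)*(1/121) - 5651) = sqrt(1/242 - 5651) = sqrt(-1367541/242) = 21*I*sqrt(6202)/22 ≈ 75.173*I)
b - C = -3938 - 21*I*sqrt(6202)/22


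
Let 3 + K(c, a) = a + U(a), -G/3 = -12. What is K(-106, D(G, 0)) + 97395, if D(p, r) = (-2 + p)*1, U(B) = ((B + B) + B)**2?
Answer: 107830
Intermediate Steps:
G = 36 (G = -3*(-12) = 36)
U(B) = 9*B**2 (U(B) = (2*B + B)**2 = (3*B)**2 = 9*B**2)
D(p, r) = -2 + p
K(c, a) = -3 + a + 9*a**2 (K(c, a) = -3 + (a + 9*a**2) = -3 + a + 9*a**2)
K(-106, D(G, 0)) + 97395 = (-3 + (-2 + 36) + 9*(-2 + 36)**2) + 97395 = (-3 + 34 + 9*34**2) + 97395 = (-3 + 34 + 9*1156) + 97395 = (-3 + 34 + 10404) + 97395 = 10435 + 97395 = 107830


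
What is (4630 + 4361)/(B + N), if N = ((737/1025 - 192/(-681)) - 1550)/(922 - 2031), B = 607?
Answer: 2320006845825/156988614376 ≈ 14.778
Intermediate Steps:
N = 360413351/258036575 (N = ((737*(1/1025) - 192*(-1/681)) - 1550)/(-1109) = ((737/1025 + 64/227) - 1550)*(-1/1109) = (232899/232675 - 1550)*(-1/1109) = -360413351/232675*(-1/1109) = 360413351/258036575 ≈ 1.3968)
(4630 + 4361)/(B + N) = (4630 + 4361)/(607 + 360413351/258036575) = 8991/(156988614376/258036575) = 8991*(258036575/156988614376) = 2320006845825/156988614376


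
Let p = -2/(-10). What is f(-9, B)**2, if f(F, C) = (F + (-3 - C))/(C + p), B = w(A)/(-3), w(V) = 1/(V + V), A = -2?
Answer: 525625/289 ≈ 1818.8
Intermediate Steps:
p = 1/5 (p = -2*(-1/10) = 1/5 ≈ 0.20000)
w(V) = 1/(2*V)
B = 1/12 (B = ((1/2)/(-2))/(-3) = ((1/2)*(-1/2))*(-1/3) = -1/4*(-1/3) = 1/12 ≈ 0.083333)
f(F, C) = (-3 + F - C)/(1/5 + C) (f(F, C) = (F + (-3 - C))/(C + 1/5) = (-3 + F - C)/(1/5 + C))
f(-9, B)**2 = (5*(-3 - 9 - 1*1/12)/(1 + 5*(1/12)))**2 = (5*(-3 - 9 - 1/12)/(1 + 5/12))**2 = (5*(-145/12)/(17/12))**2 = (5*(12/17)*(-145/12))**2 = (-725/17)**2 = 525625/289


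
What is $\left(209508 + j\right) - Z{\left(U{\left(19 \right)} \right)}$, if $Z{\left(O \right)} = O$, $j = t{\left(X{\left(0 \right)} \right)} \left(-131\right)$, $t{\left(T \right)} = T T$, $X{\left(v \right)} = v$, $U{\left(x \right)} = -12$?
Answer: $209520$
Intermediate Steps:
$t{\left(T \right)} = T^{2}$
$j = 0$ ($j = 0^{2} \left(-131\right) = 0 \left(-131\right) = 0$)
$\left(209508 + j\right) - Z{\left(U{\left(19 \right)} \right)} = \left(209508 + 0\right) - -12 = 209508 + 12 = 209520$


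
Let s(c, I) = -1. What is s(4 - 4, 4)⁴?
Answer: 1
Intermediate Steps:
s(4 - 4, 4)⁴ = (-1)⁴ = 1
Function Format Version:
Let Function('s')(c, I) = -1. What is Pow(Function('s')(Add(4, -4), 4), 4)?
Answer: 1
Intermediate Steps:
Pow(Function('s')(Add(4, -4), 4), 4) = Pow(-1, 4) = 1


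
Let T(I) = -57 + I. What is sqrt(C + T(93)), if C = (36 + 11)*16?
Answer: 2*sqrt(197) ≈ 28.071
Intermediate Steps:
C = 752 (C = 47*16 = 752)
sqrt(C + T(93)) = sqrt(752 + (-57 + 93)) = sqrt(752 + 36) = sqrt(788) = 2*sqrt(197)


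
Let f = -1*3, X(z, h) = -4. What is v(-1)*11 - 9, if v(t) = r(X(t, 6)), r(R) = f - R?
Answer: 2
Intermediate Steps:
f = -3
r(R) = -3 - R
v(t) = 1 (v(t) = -3 - 1*(-4) = -3 + 4 = 1)
v(-1)*11 - 9 = 1*11 - 9 = 11 - 9 = 2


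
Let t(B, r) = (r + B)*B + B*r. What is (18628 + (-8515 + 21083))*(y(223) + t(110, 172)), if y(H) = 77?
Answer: 1560330332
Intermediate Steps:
t(B, r) = B*r + B*(B + r) (t(B, r) = (B + r)*B + B*r = B*(B + r) + B*r = B*r + B*(B + r))
(18628 + (-8515 + 21083))*(y(223) + t(110, 172)) = (18628 + (-8515 + 21083))*(77 + 110*(110 + 2*172)) = (18628 + 12568)*(77 + 110*(110 + 344)) = 31196*(77 + 110*454) = 31196*(77 + 49940) = 31196*50017 = 1560330332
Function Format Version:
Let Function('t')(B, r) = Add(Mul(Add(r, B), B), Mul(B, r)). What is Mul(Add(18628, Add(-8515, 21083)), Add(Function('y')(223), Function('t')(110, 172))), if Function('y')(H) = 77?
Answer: 1560330332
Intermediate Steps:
Function('t')(B, r) = Add(Mul(B, r), Mul(B, Add(B, r))) (Function('t')(B, r) = Add(Mul(Add(B, r), B), Mul(B, r)) = Add(Mul(B, Add(B, r)), Mul(B, r)) = Add(Mul(B, r), Mul(B, Add(B, r))))
Mul(Add(18628, Add(-8515, 21083)), Add(Function('y')(223), Function('t')(110, 172))) = Mul(Add(18628, Add(-8515, 21083)), Add(77, Mul(110, Add(110, Mul(2, 172))))) = Mul(Add(18628, 12568), Add(77, Mul(110, Add(110, 344)))) = Mul(31196, Add(77, Mul(110, 454))) = Mul(31196, Add(77, 49940)) = Mul(31196, 50017) = 1560330332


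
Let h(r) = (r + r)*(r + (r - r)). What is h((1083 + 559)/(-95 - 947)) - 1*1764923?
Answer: -479071115961/271441 ≈ -1.7649e+6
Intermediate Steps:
h(r) = 2*r² (h(r) = (2*r)*(r + 0) = (2*r)*r = 2*r²)
h((1083 + 559)/(-95 - 947)) - 1*1764923 = 2*((1083 + 559)/(-95 - 947))² - 1*1764923 = 2*(1642/(-1042))² - 1764923 = 2*(1642*(-1/1042))² - 1764923 = 2*(-821/521)² - 1764923 = 2*(674041/271441) - 1764923 = 1348082/271441 - 1764923 = -479071115961/271441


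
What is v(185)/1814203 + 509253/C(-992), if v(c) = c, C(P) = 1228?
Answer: 923888547539/2227841284 ≈ 414.70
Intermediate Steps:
v(185)/1814203 + 509253/C(-992) = 185/1814203 + 509253/1228 = 923888547539/2227841284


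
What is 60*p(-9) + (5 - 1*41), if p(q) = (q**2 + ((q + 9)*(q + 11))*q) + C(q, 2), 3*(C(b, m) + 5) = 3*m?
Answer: 4644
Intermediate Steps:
C(b, m) = -5 + m (C(b, m) = -5 + (3*m)/3 = -5 + m)
p(q) = -3 + q**2 + q*(9 + q)*(11 + q) (p(q) = (q**2 + ((q + 9)*(q + 11))*q) + (-5 + 2) = (q**2 + ((9 + q)*(11 + q))*q) - 3 = (q**2 + q*(9 + q)*(11 + q)) - 3 = -3 + q**2 + q*(9 + q)*(11 + q))
60*p(-9) + (5 - 1*41) = 60*(-3 + (-9)**3 + 21*(-9)**2 + 99*(-9)) + (5 - 1*41) = 60*(-3 - 729 + 21*81 - 891) + (5 - 41) = 60*(-3 - 729 + 1701 - 891) - 36 = 60*78 - 36 = 4680 - 36 = 4644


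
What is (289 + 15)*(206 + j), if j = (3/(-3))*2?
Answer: 62016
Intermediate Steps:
j = -2 (j = -⅓*3*2 = -1*2 = -2)
(289 + 15)*(206 + j) = (289 + 15)*(206 - 2) = 304*204 = 62016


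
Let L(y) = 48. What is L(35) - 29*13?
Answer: -329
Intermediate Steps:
L(35) - 29*13 = 48 - 29*13 = 48 - 1*377 = 48 - 377 = -329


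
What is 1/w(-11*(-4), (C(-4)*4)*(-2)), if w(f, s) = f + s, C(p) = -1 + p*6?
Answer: 1/244 ≈ 0.0040984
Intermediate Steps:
C(p) = -1 + 6*p
1/w(-11*(-4), (C(-4)*4)*(-2)) = 1/(-11*(-4) + ((-1 + 6*(-4))*4)*(-2)) = 1/(44 + ((-1 - 24)*4)*(-2)) = 1/(44 - 25*4*(-2)) = 1/(44 - 100*(-2)) = 1/(44 + 200) = 1/244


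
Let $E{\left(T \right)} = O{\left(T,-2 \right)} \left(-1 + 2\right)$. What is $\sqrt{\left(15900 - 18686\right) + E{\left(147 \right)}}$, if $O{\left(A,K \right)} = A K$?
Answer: $2 i \sqrt{770} \approx 55.498 i$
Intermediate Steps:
$E{\left(T \right)} = - 2 T$ ($E{\left(T \right)} = T \left(-2\right) \left(-1 + 2\right) = - 2 T 1 = - 2 T$)
$\sqrt{\left(15900 - 18686\right) + E{\left(147 \right)}} = \sqrt{\left(15900 - 18686\right) - 294} = \sqrt{-2786 - 294} = \sqrt{-3080} = 2 i \sqrt{770}$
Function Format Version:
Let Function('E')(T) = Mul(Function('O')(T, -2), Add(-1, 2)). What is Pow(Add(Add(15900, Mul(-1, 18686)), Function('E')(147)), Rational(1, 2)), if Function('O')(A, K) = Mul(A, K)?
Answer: Mul(2, I, Pow(770, Rational(1, 2))) ≈ Mul(55.498, I)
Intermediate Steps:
Function('E')(T) = Mul(-2, T) (Function('E')(T) = Mul(Mul(T, -2), Add(-1, 2)) = Mul(Mul(-2, T), 1) = Mul(-2, T))
Pow(Add(Add(15900, Mul(-1, 18686)), Function('E')(147)), Rational(1, 2)) = Pow(Add(Add(15900, Mul(-1, 18686)), Mul(-2, 147)), Rational(1, 2)) = Pow(Add(Add(15900, -18686), -294), Rational(1, 2)) = Pow(Add(-2786, -294), Rational(1, 2)) = Pow(-3080, Rational(1, 2)) = Mul(2, I, Pow(770, Rational(1, 2)))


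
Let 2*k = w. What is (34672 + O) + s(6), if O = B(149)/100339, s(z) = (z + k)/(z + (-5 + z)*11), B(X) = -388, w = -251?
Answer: 118260435259/3411526 ≈ 34665.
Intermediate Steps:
k = -251/2 (k = (½)*(-251) = -251/2 ≈ -125.50)
s(z) = (-251/2 + z)/(-55 + 12*z) (s(z) = (z - 251/2)/(z + (-5 + z)*11) = (-251/2 + z)/(z + (-55 + 11*z)) = (-251/2 + z)/(-55 + 12*z))
O = -388/100339 ≈ -0.0038669
(34672 + O) + s(6) = (34672 - 388/100339) + (-251 + 2*6)/(2*(-55 + 12*6)) = 3478953420/100339 + (-251 + 12)/(2*(-55 + 72)) = 3478953420/100339 + (½)*(-239)/17 = 3478953420/100339 + (½)*(1/17)*(-239) = 3478953420/100339 - 239/34 = 118260435259/3411526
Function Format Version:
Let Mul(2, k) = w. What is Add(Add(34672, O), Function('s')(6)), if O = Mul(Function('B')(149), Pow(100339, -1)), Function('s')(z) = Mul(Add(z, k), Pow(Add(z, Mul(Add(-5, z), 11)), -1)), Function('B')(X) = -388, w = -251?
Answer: Rational(118260435259, 3411526) ≈ 34665.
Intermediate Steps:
k = Rational(-251, 2) (k = Mul(Rational(1, 2), -251) = Rational(-251, 2) ≈ -125.50)
Function('s')(z) = Mul(Pow(Add(-55, Mul(12, z)), -1), Add(Rational(-251, 2), z)) (Function('s')(z) = Mul(Add(z, Rational(-251, 2)), Pow(Add(z, Mul(Add(-5, z), 11)), -1)) = Mul(Add(Rational(-251, 2), z), Pow(Add(z, Add(-55, Mul(11, z))), -1)) = Mul(Add(Rational(-251, 2), z), Pow(Add(-55, Mul(12, z)), -1)) = Mul(Pow(Add(-55, Mul(12, z)), -1), Add(Rational(-251, 2), z)))
O = Rational(-388, 100339) (O = Mul(-388, Pow(100339, -1)) = Mul(-388, Rational(1, 100339)) = Rational(-388, 100339) ≈ -0.0038669)
Add(Add(34672, O), Function('s')(6)) = Add(Add(34672, Rational(-388, 100339)), Mul(Rational(1, 2), Pow(Add(-55, Mul(12, 6)), -1), Add(-251, Mul(2, 6)))) = Add(Rational(3478953420, 100339), Mul(Rational(1, 2), Pow(Add(-55, 72), -1), Add(-251, 12))) = Add(Rational(3478953420, 100339), Mul(Rational(1, 2), Pow(17, -1), -239)) = Add(Rational(3478953420, 100339), Mul(Rational(1, 2), Rational(1, 17), -239)) = Add(Rational(3478953420, 100339), Rational(-239, 34)) = Rational(118260435259, 3411526)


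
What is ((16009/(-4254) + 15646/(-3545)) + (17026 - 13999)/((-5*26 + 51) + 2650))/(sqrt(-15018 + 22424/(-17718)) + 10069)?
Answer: -3793696367283319/5458191548979286490 + 127588867*I*sqrt(1178740215966)/16374574646937859470 ≈ -0.00069505 + 8.4596e-6*I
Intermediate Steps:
((16009/(-4254) + 15646/(-3545)) + (17026 - 13999)/((-5*26 + 51) + 2650))/(sqrt(-15018 + 22424/(-17718)) + 10069) = ((16009*(-1/4254) + 15646*(-1/3545)) + 3027/((-130 + 51) + 2650))/(sqrt(-15018 + 22424*(-1/17718)) + 10069) = ((-16009/4254 - 15646/3545) + 3027/(-79 + 2650))/(sqrt(-15018 - 11212/8859) + 10069) = (-173921/21270 + 3027/2571)/(sqrt(-133055674/8859) + 10069) = (-173921/21270 + 3027*(1/2571))/(I*sqrt(1178740215966)/8859 + 10069) = (-173921/21270 + 1009/857)/(10069 + I*sqrt(1178740215966)/8859) = -127588867/(18228390*(10069 + I*sqrt(1178740215966)/8859))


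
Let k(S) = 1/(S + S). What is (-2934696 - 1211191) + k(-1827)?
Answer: -15149071099/3654 ≈ -4.1459e+6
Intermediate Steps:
k(S) = 1/(2*S)
(-2934696 - 1211191) + k(-1827) = (-2934696 - 1211191) + (½)/(-1827) = -4145887 + (½)*(-1/1827) = -4145887 - 1/3654 = -15149071099/3654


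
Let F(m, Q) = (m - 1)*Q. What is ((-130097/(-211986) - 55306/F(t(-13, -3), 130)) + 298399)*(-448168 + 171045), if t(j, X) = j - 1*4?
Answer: -569764999208905654/6889545 ≈ -8.2700e+10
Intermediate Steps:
t(j, X) = -4 + j (t(j, X) = j - 4 = -4 + j)
F(m, Q) = Q*(-1 + m) (F(m, Q) = (-1 + m)*Q = Q*(-1 + m))
((-130097/(-211986) - 55306/F(t(-13, -3), 130)) + 298399)*(-448168 + 171045) = ((-130097/(-211986) - 55306*1/(130*(-1 + (-4 - 13)))) + 298399)*(-448168 + 171045) = ((-130097*(-1/211986) - 55306*1/(130*(-1 - 17))) + 298399)*(-277123) = ((130097/211986 - 55306/(130*(-18))) + 298399)*(-277123) = ((130097/211986 - 55306/(-2340)) + 298399)*(-277123) = ((130097/211986 - 55306*(-1/2340)) + 298399)*(-277123) = ((130097/211986 + 27653/1170) + 298399)*(-277123) = (167062843/6889545 + 298399)*(-277123) = (2056000401298/6889545)*(-277123) = -569764999208905654/6889545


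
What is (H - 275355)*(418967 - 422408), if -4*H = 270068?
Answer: 1179822552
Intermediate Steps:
H = -67517 (H = -1/4*270068 = -67517)
(H - 275355)*(418967 - 422408) = (-67517 - 275355)*(418967 - 422408) = -342872*(-3441) = 1179822552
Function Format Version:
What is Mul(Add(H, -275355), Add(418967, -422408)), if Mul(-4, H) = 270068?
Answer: 1179822552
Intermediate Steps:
H = -67517 (H = Mul(Rational(-1, 4), 270068) = -67517)
Mul(Add(H, -275355), Add(418967, -422408)) = Mul(Add(-67517, -275355), Add(418967, -422408)) = Mul(-342872, -3441) = 1179822552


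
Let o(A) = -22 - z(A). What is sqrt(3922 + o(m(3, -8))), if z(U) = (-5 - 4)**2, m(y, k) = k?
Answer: sqrt(3819) ≈ 61.798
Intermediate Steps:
z(U) = 81 (z(U) = (-9)**2 = 81)
o(A) = -103 (o(A) = -22 - 1*81 = -22 - 81 = -103)
sqrt(3922 + o(m(3, -8))) = sqrt(3922 - 103) = sqrt(3819)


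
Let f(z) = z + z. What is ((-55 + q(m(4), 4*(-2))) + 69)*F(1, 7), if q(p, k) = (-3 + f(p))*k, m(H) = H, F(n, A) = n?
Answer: -26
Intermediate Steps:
f(z) = 2*z
q(p, k) = k*(-3 + 2*p) (q(p, k) = (-3 + 2*p)*k = k*(-3 + 2*p))
((-55 + q(m(4), 4*(-2))) + 69)*F(1, 7) = ((-55 + (4*(-2))*(-3 + 2*4)) + 69)*1 = ((-55 - 8*(-3 + 8)) + 69)*1 = ((-55 - 8*5) + 69)*1 = ((-55 - 40) + 69)*1 = (-95 + 69)*1 = -26*1 = -26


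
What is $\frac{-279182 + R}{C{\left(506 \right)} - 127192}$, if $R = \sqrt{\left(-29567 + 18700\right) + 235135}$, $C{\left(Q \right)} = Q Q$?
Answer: $- \frac{139591}{64422} + \frac{\sqrt{56067}}{64422} \approx -2.1631$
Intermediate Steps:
$C{\left(Q \right)} = Q^{2}$
$R = 2 \sqrt{56067}$ ($R = \sqrt{-10867 + 235135} = \sqrt{224268} = 2 \sqrt{56067} \approx 473.57$)
$\frac{-279182 + R}{C{\left(506 \right)} - 127192} = \frac{-279182 + 2 \sqrt{56067}}{506^{2} - 127192} = \frac{-279182 + 2 \sqrt{56067}}{256036 - 127192} = \frac{-279182 + 2 \sqrt{56067}}{128844} = \left(-279182 + 2 \sqrt{56067}\right) \frac{1}{128844} = - \frac{139591}{64422} + \frac{\sqrt{56067}}{64422}$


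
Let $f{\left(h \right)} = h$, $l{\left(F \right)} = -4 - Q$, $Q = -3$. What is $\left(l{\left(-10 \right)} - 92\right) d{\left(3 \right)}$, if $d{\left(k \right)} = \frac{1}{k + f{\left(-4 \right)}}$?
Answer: $93$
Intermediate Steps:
$l{\left(F \right)} = -1$ ($l{\left(F \right)} = -4 - -3 = -4 + 3 = -1$)
$d{\left(k \right)} = \frac{1}{-4 + k}$ ($d{\left(k \right)} = \frac{1}{k - 4} = \frac{1}{-4 + k}$)
$\left(l{\left(-10 \right)} - 92\right) d{\left(3 \right)} = \frac{-1 - 92}{-4 + 3} = - \frac{93}{-1} = \left(-93\right) \left(-1\right) = 93$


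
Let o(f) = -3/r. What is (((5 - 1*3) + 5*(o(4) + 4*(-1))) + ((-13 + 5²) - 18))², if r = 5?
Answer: 729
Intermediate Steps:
o(f) = -⅗ (o(f) = -3/5 = -3*⅕ = -⅗)
(((5 - 1*3) + 5*(o(4) + 4*(-1))) + ((-13 + 5²) - 18))² = (((5 - 1*3) + 5*(-⅗ + 4*(-1))) + ((-13 + 5²) - 18))² = (((5 - 3) + 5*(-⅗ - 4)) + ((-13 + 25) - 18))² = ((2 + 5*(-23/5)) + (12 - 18))² = ((2 - 23) - 6)² = (-21 - 6)² = (-27)² = 729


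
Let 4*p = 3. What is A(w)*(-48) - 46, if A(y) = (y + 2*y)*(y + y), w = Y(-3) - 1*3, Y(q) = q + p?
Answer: -7984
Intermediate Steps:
p = 3/4 (p = (1/4)*3 = 3/4 ≈ 0.75000)
Y(q) = 3/4 + q (Y(q) = q + 3/4 = 3/4 + q)
w = -21/4 (w = (3/4 - 3) - 1*3 = -9/4 - 3 = -21/4 ≈ -5.2500)
A(y) = 6*y**2 (A(y) = (3*y)*(2*y) = 6*y**2)
A(w)*(-48) - 46 = (6*(-21/4)**2)*(-48) - 46 = (6*(441/16))*(-48) - 46 = (1323/8)*(-48) - 46 = -7938 - 46 = -7984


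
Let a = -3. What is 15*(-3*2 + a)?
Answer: -135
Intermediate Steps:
15*(-3*2 + a) = 15*(-3*2 - 3) = 15*(-6 - 3) = 15*(-9) = -135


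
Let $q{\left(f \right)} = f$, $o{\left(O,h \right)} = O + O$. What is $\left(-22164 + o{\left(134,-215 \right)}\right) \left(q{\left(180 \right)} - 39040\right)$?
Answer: $850878560$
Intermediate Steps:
$o{\left(O,h \right)} = 2 O$
$\left(-22164 + o{\left(134,-215 \right)}\right) \left(q{\left(180 \right)} - 39040\right) = \left(-22164 + 2 \cdot 134\right) \left(180 - 39040\right) = \left(-22164 + 268\right) \left(-38860\right) = \left(-21896\right) \left(-38860\right) = 850878560$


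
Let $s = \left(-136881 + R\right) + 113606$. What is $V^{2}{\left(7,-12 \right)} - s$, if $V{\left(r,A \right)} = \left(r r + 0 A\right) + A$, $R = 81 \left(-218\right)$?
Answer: $42302$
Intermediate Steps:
$R = -17658$
$s = -40933$ ($s = \left(-136881 - 17658\right) + 113606 = -154539 + 113606 = -40933$)
$V{\left(r,A \right)} = A + r^{2}$ ($V{\left(r,A \right)} = \left(r^{2} + 0\right) + A = r^{2} + A = A + r^{2}$)
$V^{2}{\left(7,-12 \right)} - s = \left(-12 + 7^{2}\right)^{2} - -40933 = \left(-12 + 49\right)^{2} + 40933 = 37^{2} + 40933 = 1369 + 40933 = 42302$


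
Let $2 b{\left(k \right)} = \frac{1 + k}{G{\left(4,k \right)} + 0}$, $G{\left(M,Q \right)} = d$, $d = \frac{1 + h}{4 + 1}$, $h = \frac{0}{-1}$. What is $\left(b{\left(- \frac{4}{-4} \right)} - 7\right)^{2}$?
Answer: $4$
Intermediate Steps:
$h = 0$ ($h = 0 \left(-1\right) = 0$)
$d = \frac{1}{5}$ ($d = \frac{1 + 0}{4 + 1} = 1 \cdot \frac{1}{5} = \frac{1}{5} \approx 0.2$)
$G{\left(M,Q \right)} = \frac{1}{5}$
$b{\left(k \right)} = \frac{5}{2} + \frac{5 k}{2}$ ($b{\left(k \right)} = \frac{\left(1 + k\right) \frac{1}{\frac{1}{5} + 0}}{2} = \frac{\left(1 + k\right) \frac{1}{\frac{1}{5}}}{2} = \frac{\left(1 + k\right) 5}{2} = \frac{5 + 5 k}{2} = \frac{5}{2} + \frac{5 k}{2}$)
$\left(b{\left(- \frac{4}{-4} \right)} - 7\right)^{2} = \left(\left(\frac{5}{2} + \frac{5 \left(- \frac{4}{-4}\right)}{2}\right) - 7\right)^{2} = \left(\left(\frac{5}{2} + \frac{5 \left(\left(-4\right) \left(- \frac{1}{4}\right)\right)}{2}\right) - 7\right)^{2} = \left(\left(\frac{5}{2} + \frac{5}{2} \cdot 1\right) - 7\right)^{2} = \left(\left(\frac{5}{2} + \frac{5}{2}\right) - 7\right)^{2} = \left(5 - 7\right)^{2} = \left(-2\right)^{2} = 4$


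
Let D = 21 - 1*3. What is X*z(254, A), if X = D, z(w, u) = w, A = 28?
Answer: 4572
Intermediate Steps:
D = 18 (D = 21 - 3 = 18)
X = 18
X*z(254, A) = 18*254 = 4572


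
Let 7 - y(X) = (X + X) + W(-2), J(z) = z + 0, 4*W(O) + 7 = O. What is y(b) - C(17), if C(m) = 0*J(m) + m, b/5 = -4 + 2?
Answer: 49/4 ≈ 12.250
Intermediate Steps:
W(O) = -7/4 + O/4
b = -10 (b = 5*(-4 + 2) = 5*(-2) = -10)
J(z) = z
C(m) = m (C(m) = 0*m + m = 0 + m = m)
y(X) = 37/4 - 2*X (y(X) = 7 - ((X + X) + (-7/4 + (1/4)*(-2))) = 7 - (2*X + (-7/4 - 1/2)) = 7 - (2*X - 9/4) = 7 - (-9/4 + 2*X) = 7 + (9/4 - 2*X) = 37/4 - 2*X)
y(b) - C(17) = (37/4 - 2*(-10)) - 1*17 = (37/4 + 20) - 17 = 117/4 - 17 = 49/4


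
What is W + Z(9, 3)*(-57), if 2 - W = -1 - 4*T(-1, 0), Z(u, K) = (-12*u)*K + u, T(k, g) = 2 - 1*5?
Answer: 17946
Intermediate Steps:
T(k, g) = -3 (T(k, g) = 2 - 5 = -3)
Z(u, K) = u - 12*K*u (Z(u, K) = -12*K*u + u = u - 12*K*u)
W = -9 (W = 2 - (-1 - 4*(-3)) = 2 - (-1 + 12) = 2 - 1*11 = 2 - 11 = -9)
W + Z(9, 3)*(-57) = -9 + (9*(1 - 12*3))*(-57) = -9 + (9*(1 - 36))*(-57) = -9 + (9*(-35))*(-57) = -9 - 315*(-57) = -9 + 17955 = 17946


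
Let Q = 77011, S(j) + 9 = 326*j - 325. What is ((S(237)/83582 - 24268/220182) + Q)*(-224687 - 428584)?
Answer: -77154993016878068897/1533604327 ≈ -5.0310e+10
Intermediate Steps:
S(j) = -334 + 326*j (S(j) = -9 + (326*j - 325) = -9 + (-325 + 326*j) = -334 + 326*j)
((S(237)/83582 - 24268/220182) + Q)*(-224687 - 428584) = (((-334 + 326*237)/83582 - 24268/220182) + 77011)*(-224687 - 428584) = (((-334 + 77262)*(1/83582) - 24268*1/220182) + 77011)*(-653271) = ((76928*(1/83582) - 12134/110091) + 77011)*(-653271) = ((38464/41791 - 12134/110091) + 77011)*(-653271) = (3727448230/4600812981 + 77011)*(-653271) = (354316935928021/4600812981)*(-653271) = -77154993016878068897/1533604327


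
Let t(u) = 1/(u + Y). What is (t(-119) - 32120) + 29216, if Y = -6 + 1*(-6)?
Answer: -380425/131 ≈ -2904.0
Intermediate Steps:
Y = -12 (Y = -6 - 6 = -12)
t(u) = 1/(-12 + u) (t(u) = 1/(u - 12) = 1/(-12 + u))
(t(-119) - 32120) + 29216 = (1/(-12 - 119) - 32120) + 29216 = (1/(-131) - 32120) + 29216 = (-1/131 - 32120) + 29216 = -4207721/131 + 29216 = -380425/131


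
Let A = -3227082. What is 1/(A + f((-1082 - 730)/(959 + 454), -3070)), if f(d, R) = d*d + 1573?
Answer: -221841/715549777253 ≈ -3.1003e-7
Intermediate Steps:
f(d, R) = 1573 + d² (f(d, R) = d² + 1573 = 1573 + d²)
1/(A + f((-1082 - 730)/(959 + 454), -3070)) = 1/(-3227082 + (1573 + ((-1082 - 730)/(959 + 454))²)) = 1/(-3227082 + (1573 + (-1812/1413)²)) = 1/(-3227082 + (1573 + (-1812*1/1413)²)) = 1/(-3227082 + (1573 + (-604/471)²)) = 1/(-3227082 + (1573 + 364816/221841)) = 1/(-3227082 + 349320709/221841) = 1/(-715549777253/221841) = -221841/715549777253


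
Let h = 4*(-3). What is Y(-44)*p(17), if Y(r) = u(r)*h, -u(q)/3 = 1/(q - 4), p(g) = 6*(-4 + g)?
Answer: -117/2 ≈ -58.500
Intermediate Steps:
h = -12
p(g) = -24 + 6*g
u(q) = -3/(-4 + q) (u(q) = -3/(q - 4) = -3/(-4 + q))
Y(r) = 36/(-4 + r) (Y(r) = -3/(-4 + r)*(-12) = 36/(-4 + r))
Y(-44)*p(17) = (36/(-4 - 44))*(-24 + 6*17) = (36/(-48))*(-24 + 102) = (36*(-1/48))*78 = -¾*78 = -117/2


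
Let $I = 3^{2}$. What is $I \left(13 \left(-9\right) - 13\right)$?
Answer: $-1170$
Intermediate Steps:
$I = 9$
$I \left(13 \left(-9\right) - 13\right) = 9 \left(13 \left(-9\right) - 13\right) = 9 \left(-117 - 13\right) = 9 \left(-130\right) = -1170$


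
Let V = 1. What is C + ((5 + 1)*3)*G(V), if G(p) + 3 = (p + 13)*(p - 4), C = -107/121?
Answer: -98117/121 ≈ -810.88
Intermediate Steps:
C = -107/121 (C = -107*1/121 = -107/121 ≈ -0.88430)
G(p) = -3 + (-4 + p)*(13 + p) (G(p) = -3 + (p + 13)*(p - 4) = -3 + (13 + p)*(-4 + p) = -3 + (-4 + p)*(13 + p))
C + ((5 + 1)*3)*G(V) = -107/121 + ((5 + 1)*3)*(-55 + 1² + 9*1) = -107/121 + (6*3)*(-55 + 1 + 9) = -107/121 + 18*(-45) = -107/121 - 810 = -98117/121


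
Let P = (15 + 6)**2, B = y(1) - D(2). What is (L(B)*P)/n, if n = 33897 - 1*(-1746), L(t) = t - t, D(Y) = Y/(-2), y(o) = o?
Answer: 0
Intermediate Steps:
D(Y) = -Y/2 (D(Y) = Y*(-1/2) = -Y/2)
B = 2 (B = 1 - (-1)*2/2 = 1 - 1*(-1) = 1 + 1 = 2)
L(t) = 0
P = 441 (P = 21**2 = 441)
n = 35643 (n = 33897 + 1746 = 35643)
(L(B)*P)/n = (0*441)/35643 = 0*(1/35643) = 0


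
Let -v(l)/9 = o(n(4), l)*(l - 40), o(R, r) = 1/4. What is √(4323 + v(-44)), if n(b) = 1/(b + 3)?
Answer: 4*√282 ≈ 67.171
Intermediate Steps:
n(b) = 1/(3 + b)
o(R, r) = ¼
v(l) = 90 - 9*l/4 (v(l) = -9*(l - 40)/4 = -9*(-40 + l)/4 = -9*(-10 + l/4) = 90 - 9*l/4)
√(4323 + v(-44)) = √(4323 + (90 - 9/4*(-44))) = √(4323 + (90 + 99)) = √(4323 + 189) = √4512 = 4*√282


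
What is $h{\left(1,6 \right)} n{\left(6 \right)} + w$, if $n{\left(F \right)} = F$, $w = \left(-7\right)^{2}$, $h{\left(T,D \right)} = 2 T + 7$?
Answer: $103$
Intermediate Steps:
$h{\left(T,D \right)} = 7 + 2 T$
$w = 49$
$h{\left(1,6 \right)} n{\left(6 \right)} + w = \left(7 + 2 \cdot 1\right) 6 + 49 = \left(7 + 2\right) 6 + 49 = 9 \cdot 6 + 49 = 54 + 49 = 103$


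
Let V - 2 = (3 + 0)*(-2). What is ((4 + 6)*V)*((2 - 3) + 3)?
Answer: -80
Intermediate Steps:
V = -4 (V = 2 + (3 + 0)*(-2) = 2 + 3*(-2) = 2 - 6 = -4)
((4 + 6)*V)*((2 - 3) + 3) = ((4 + 6)*(-4))*((2 - 3) + 3) = (10*(-4))*(-1 + 3) = -40*2 = -80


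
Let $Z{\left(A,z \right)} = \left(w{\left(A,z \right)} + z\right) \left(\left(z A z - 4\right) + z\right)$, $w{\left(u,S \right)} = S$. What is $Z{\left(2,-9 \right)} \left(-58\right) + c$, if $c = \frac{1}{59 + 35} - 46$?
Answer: $\frac{14617941}{94} \approx 1.5551 \cdot 10^{5}$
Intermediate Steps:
$c = - \frac{4323}{94}$ ($c = \frac{1}{94} - 46 = - \frac{4323}{94} \approx -45.989$)
$Z{\left(A,z \right)} = 2 z \left(-4 + z + A z^{2}\right)$ ($Z{\left(A,z \right)} = \left(z + z\right) \left(\left(z A z - 4\right) + z\right) = 2 z \left(\left(A z z - 4\right) + z\right) = 2 z \left(\left(A z^{2} - 4\right) + z\right) = 2 z \left(\left(-4 + A z^{2}\right) + z\right) = 2 z \left(-4 + z + A z^{2}\right)$)
$Z{\left(2,-9 \right)} \left(-58\right) + c = 2 \left(-9\right) \left(-4 - 9 + 2 \left(-9\right)^{2}\right) \left(-58\right) - \frac{4323}{94} = 2 \left(-9\right) \left(-4 - 9 + 2 \cdot 81\right) \left(-58\right) - \frac{4323}{94} = 2 \left(-9\right) \left(-4 - 9 + 162\right) \left(-58\right) - \frac{4323}{94} = 2 \left(-9\right) 149 \left(-58\right) - \frac{4323}{94} = \left(-2682\right) \left(-58\right) - \frac{4323}{94} = 155556 - \frac{4323}{94} = \frac{14617941}{94}$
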